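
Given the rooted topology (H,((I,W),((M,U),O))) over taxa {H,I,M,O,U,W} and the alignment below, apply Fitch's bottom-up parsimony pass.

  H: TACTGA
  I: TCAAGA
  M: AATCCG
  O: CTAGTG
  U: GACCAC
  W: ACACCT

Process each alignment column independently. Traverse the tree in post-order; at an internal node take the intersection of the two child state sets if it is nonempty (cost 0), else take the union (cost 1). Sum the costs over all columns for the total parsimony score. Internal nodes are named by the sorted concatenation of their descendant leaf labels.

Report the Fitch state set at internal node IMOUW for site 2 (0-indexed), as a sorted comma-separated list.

A

site 0, node IW: I={T} ∪ W={A} → {A,T} (+1)
site 0, node MU: M={A} ∪ U={G} → {A,G} (+1)
site 0, node MOU: MU={A,G} ∪ O={C} → {A,C,G} (+1)
site 0, node IMOUW: IW={A,T} ∩ MOU={A,C,G} → {A} (+0)
site 0, node HIMOUW: H={T} ∪ IMOUW={A} → {A,T} (+1)
site 1, node IW: I={C} ∩ W={C} → {C} (+0)
site 1, node MU: M={A} ∩ U={A} → {A} (+0)
site 1, node MOU: MU={A} ∪ O={T} → {A,T} (+1)
site 1, node IMOUW: IW={C} ∪ MOU={A,T} → {A,C,T} (+1)
site 1, node HIMOUW: H={A} ∩ IMOUW={A,C,T} → {A} (+0)
site 2, node IW: I={A} ∩ W={A} → {A} (+0)
site 2, node MU: M={T} ∪ U={C} → {C,T} (+1)
site 2, node MOU: MU={C,T} ∪ O={A} → {A,C,T} (+1)
site 2, node IMOUW: IW={A} ∩ MOU={A,C,T} → {A} (+0)
site 2, node HIMOUW: H={C} ∪ IMOUW={A} → {A,C} (+1)
site 3, node IW: I={A} ∪ W={C} → {A,C} (+1)
site 3, node MU: M={C} ∩ U={C} → {C} (+0)
site 3, node MOU: MU={C} ∪ O={G} → {C,G} (+1)
site 3, node IMOUW: IW={A,C} ∩ MOU={C,G} → {C} (+0)
site 3, node HIMOUW: H={T} ∪ IMOUW={C} → {C,T} (+1)
site 4, node IW: I={G} ∪ W={C} → {C,G} (+1)
site 4, node MU: M={C} ∪ U={A} → {A,C} (+1)
site 4, node MOU: MU={A,C} ∪ O={T} → {A,C,T} (+1)
site 4, node IMOUW: IW={C,G} ∩ MOU={A,C,T} → {C} (+0)
site 4, node HIMOUW: H={G} ∪ IMOUW={C} → {C,G} (+1)
site 5, node IW: I={A} ∪ W={T} → {A,T} (+1)
site 5, node MU: M={G} ∪ U={C} → {C,G} (+1)
site 5, node MOU: MU={C,G} ∩ O={G} → {G} (+0)
site 5, node IMOUW: IW={A,T} ∪ MOU={G} → {A,G,T} (+1)
site 5, node HIMOUW: H={A} ∩ IMOUW={A,G,T} → {A} (+0)
per-site changes: [4, 2, 3, 3, 4, 3]; total = 19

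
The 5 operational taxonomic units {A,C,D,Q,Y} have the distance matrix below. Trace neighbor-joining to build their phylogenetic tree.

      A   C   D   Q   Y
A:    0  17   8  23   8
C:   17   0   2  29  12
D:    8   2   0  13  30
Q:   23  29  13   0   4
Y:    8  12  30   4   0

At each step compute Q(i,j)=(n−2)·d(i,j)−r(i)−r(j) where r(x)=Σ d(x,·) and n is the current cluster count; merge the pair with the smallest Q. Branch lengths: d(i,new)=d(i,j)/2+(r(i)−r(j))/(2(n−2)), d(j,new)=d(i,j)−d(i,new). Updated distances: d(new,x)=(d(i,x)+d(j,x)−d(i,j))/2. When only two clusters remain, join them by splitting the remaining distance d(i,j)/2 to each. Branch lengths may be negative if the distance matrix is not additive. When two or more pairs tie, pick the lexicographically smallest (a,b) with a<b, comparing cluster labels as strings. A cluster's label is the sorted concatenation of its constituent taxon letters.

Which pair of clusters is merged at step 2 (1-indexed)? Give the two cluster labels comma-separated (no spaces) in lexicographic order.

A,QY

iteration 1: select Q,Y (d=4, Q=-111); attach at lengths (9/2, -1/2); label the merged cluster QY
  updated: d(A,QY)=27/2, d(C,QY)=37/2, d(D,QY)=39/2
iteration 2: select A,QY (d=27/2, Q=-63); attach at lengths (7/2, 10); label the merged cluster AQY
  updated: d(AQY,C)=11, d(AQY,D)=7
iteration 3: select AQY,C (d=11, Q=-20); attach at lengths (8, 3); label the merged cluster ACQY
  updated: d(ACQY,D)=-1
iteration 4: select ACQY,D (d=-1); attach at lengths (-1/2, -1/2); label the merged cluster ACDQY
final tree: (((A:7/2,(Q:9/2,Y:-1/2):10):8,C:3):-1/2,D:-1/2)
total length: 55/2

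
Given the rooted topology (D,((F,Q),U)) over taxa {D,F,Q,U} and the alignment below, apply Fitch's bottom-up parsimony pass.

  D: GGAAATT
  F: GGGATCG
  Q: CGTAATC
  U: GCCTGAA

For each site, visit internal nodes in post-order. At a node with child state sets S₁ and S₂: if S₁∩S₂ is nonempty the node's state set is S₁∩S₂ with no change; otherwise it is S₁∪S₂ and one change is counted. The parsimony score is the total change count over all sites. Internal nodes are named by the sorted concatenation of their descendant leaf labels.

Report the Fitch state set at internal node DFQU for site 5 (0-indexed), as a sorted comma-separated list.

T

site 0, node FQ: F={G} ∪ Q={C} → {C,G} (+1)
site 0, node FQU: FQ={C,G} ∩ U={G} → {G} (+0)
site 0, node DFQU: D={G} ∩ FQU={G} → {G} (+0)
site 1, node FQ: F={G} ∩ Q={G} → {G} (+0)
site 1, node FQU: FQ={G} ∪ U={C} → {C,G} (+1)
site 1, node DFQU: D={G} ∩ FQU={C,G} → {G} (+0)
site 2, node FQ: F={G} ∪ Q={T} → {G,T} (+1)
site 2, node FQU: FQ={G,T} ∪ U={C} → {C,G,T} (+1)
site 2, node DFQU: D={A} ∪ FQU={C,G,T} → {A,C,G,T} (+1)
site 3, node FQ: F={A} ∩ Q={A} → {A} (+0)
site 3, node FQU: FQ={A} ∪ U={T} → {A,T} (+1)
site 3, node DFQU: D={A} ∩ FQU={A,T} → {A} (+0)
site 4, node FQ: F={T} ∪ Q={A} → {A,T} (+1)
site 4, node FQU: FQ={A,T} ∪ U={G} → {A,G,T} (+1)
site 4, node DFQU: D={A} ∩ FQU={A,G,T} → {A} (+0)
site 5, node FQ: F={C} ∪ Q={T} → {C,T} (+1)
site 5, node FQU: FQ={C,T} ∪ U={A} → {A,C,T} (+1)
site 5, node DFQU: D={T} ∩ FQU={A,C,T} → {T} (+0)
site 6, node FQ: F={G} ∪ Q={C} → {C,G} (+1)
site 6, node FQU: FQ={C,G} ∪ U={A} → {A,C,G} (+1)
site 6, node DFQU: D={T} ∪ FQU={A,C,G} → {A,C,G,T} (+1)
per-site changes: [1, 1, 3, 1, 2, 2, 3]; total = 13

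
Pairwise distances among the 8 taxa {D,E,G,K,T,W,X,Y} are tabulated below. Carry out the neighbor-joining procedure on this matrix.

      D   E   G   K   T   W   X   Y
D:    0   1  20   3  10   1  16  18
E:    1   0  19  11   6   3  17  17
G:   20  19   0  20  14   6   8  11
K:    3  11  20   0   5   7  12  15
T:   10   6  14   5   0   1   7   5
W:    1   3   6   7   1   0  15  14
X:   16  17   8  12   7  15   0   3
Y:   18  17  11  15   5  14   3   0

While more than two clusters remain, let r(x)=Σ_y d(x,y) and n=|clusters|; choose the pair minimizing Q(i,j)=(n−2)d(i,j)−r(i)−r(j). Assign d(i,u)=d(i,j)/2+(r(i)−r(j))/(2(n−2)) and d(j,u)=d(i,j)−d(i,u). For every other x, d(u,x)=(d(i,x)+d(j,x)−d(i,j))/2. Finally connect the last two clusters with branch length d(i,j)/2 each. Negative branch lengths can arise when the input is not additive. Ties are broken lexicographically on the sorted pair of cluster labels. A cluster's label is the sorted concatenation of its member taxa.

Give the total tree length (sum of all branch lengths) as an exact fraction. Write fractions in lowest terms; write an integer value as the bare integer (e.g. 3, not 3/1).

421/16

step 1: merge (X,Y) at d=3, Q=-143; branch lengths X→13/12, Y→23/12; new cluster XY
  updated: d(D,XY)=31/2, d(E,XY)=31/2, d(G,XY)=8, d(K,XY)=12, d(T,XY)=9/2, d(W,XY)=13
step 2: merge (G,XY) at d=8, Q=-231/2; branch lengths G→117/20, XY→43/20; new cluster GXY
  updated: d(D,GXY)=55/4, d(E,GXY)=53/4, d(GXY,K)=12, d(GXY,T)=21/4, d(GXY,W)=11/2
step 3: merge (D,E) at d=1, Q=-59; branch lengths D→-3/16, E→19/16; new cluster DE
  updated: d(DE,GXY)=13, d(DE,K)=13/2, d(DE,T)=15/2, d(DE,W)=3/2
step 4: merge (DE,K) at d=13/2, Q=-79/2; branch lengths DE→35/12, K→43/12; new cluster DEK
  updated: d(DEK,GXY)=37/4, d(DEK,T)=3, d(DEK,W)=1
step 5: merge (DEK,W) at d=1, Q=-75/4; branch lengths DEK→31/16, W→-15/16; new cluster DEKW
  updated: d(DEKW,GXY)=55/8, d(DEKW,T)=3/2
step 6: merge (DEKW,GXY) at d=55/8, Q=-109/8; branch lengths DEKW→25/16, GXY→85/16; new cluster DEGKWXY
  updated: d(DEGKWXY,T)=-1/16
step 7: merge (DEGKWXY,T) at d=-1/16; branch lengths DEGKWXY→-1/32, T→-1/32; new cluster DEGKTWXY
final tree: (((((D:-3/16,E:19/16):35/12,K:43/12):31/16,W:-15/16):25/16,(G:117/20,(X:13/12,Y:23/12):43/20):85/16):-1/32,T:-1/32)
total length: 421/16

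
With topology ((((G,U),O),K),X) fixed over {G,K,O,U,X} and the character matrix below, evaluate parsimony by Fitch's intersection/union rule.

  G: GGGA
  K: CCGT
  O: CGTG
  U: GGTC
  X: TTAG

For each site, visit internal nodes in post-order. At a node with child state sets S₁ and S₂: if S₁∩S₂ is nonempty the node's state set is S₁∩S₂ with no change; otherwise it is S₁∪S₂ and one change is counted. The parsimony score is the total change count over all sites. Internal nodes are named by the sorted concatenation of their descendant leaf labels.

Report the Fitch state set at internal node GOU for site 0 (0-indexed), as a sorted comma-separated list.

GU@0: {G} ∩ {G} = {G} (intersection, +0)
GOU@0: {G} ∪ {C} = {C,G} (union, +1)
GKOU@0: {C,G} ∩ {C} = {C} (intersection, +0)
GKOUX@0: {C} ∪ {T} = {C,T} (union, +1)
GU@1: {G} ∩ {G} = {G} (intersection, +0)
GOU@1: {G} ∩ {G} = {G} (intersection, +0)
GKOU@1: {G} ∪ {C} = {C,G} (union, +1)
GKOUX@1: {C,G} ∪ {T} = {C,G,T} (union, +1)
GU@2: {G} ∪ {T} = {G,T} (union, +1)
GOU@2: {G,T} ∩ {T} = {T} (intersection, +0)
GKOU@2: {T} ∪ {G} = {G,T} (union, +1)
GKOUX@2: {G,T} ∪ {A} = {A,G,T} (union, +1)
GU@3: {A} ∪ {C} = {A,C} (union, +1)
GOU@3: {A,C} ∪ {G} = {A,C,G} (union, +1)
GKOU@3: {A,C,G} ∪ {T} = {A,C,G,T} (union, +1)
GKOUX@3: {A,C,G,T} ∩ {G} = {G} (intersection, +0)
per-site changes: [2, 2, 3, 3]; total = 10

C,G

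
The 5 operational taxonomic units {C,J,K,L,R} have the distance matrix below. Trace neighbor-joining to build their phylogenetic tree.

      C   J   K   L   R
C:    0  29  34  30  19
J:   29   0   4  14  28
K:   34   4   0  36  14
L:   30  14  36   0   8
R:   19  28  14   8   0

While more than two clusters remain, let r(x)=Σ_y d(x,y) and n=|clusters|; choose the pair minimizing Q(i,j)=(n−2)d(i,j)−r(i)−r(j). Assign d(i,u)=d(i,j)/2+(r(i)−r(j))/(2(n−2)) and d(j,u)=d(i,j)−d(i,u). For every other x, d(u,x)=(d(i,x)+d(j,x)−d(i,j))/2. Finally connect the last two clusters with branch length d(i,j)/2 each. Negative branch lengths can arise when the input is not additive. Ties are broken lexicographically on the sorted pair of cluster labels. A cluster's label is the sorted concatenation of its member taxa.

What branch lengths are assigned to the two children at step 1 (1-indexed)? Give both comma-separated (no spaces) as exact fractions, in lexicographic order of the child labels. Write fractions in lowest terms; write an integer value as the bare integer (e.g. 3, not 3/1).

1. join J+K (d=4, Q=-151) ⇒ JK; edges |J|=-1/6, |K|=25/6
  updated: d(C,JK)=59/2, d(JK,L)=23, d(JK,R)=19
2. join C+JK (d=59/2, Q=-91) ⇒ CJK; edges |C|=33/2, |JK|=13
  updated: d(CJK,L)=47/4, d(CJK,R)=17/4
3. join CJK+L (d=47/4, Q=-24) ⇒ CJKL; edges |CJK|=4, |L|=31/4
  updated: d(CJKL,R)=1/4
4. join CJKL+R (d=1/4) ⇒ CJKLR; edges |CJKL|=1/8, |R|=1/8
final tree: (((C:33/2,(J:-1/6,K:25/6):13):4,L:31/4):1/8,R:1/8)
total length: 91/2

-1/6,25/6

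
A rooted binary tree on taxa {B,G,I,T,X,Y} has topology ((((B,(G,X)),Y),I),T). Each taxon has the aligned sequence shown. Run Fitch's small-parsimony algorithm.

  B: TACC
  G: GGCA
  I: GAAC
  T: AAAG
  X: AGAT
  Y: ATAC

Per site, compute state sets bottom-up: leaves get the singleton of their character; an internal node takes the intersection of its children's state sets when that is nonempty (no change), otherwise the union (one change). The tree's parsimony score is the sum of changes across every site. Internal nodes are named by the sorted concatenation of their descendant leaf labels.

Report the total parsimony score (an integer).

10

site 0, node GX: G={G} ∪ X={A} → {A,G} (+1)
site 0, node BGX: B={T} ∪ GX={A,G} → {A,G,T} (+1)
site 0, node BGXY: BGX={A,G,T} ∩ Y={A} → {A} (+0)
site 0, node BGIXY: BGXY={A} ∪ I={G} → {A,G} (+1)
site 0, node BGITXY: BGIXY={A,G} ∩ T={A} → {A} (+0)
site 1, node GX: G={G} ∩ X={G} → {G} (+0)
site 1, node BGX: B={A} ∪ GX={G} → {A,G} (+1)
site 1, node BGXY: BGX={A,G} ∪ Y={T} → {A,G,T} (+1)
site 1, node BGIXY: BGXY={A,G,T} ∩ I={A} → {A} (+0)
site 1, node BGITXY: BGIXY={A} ∩ T={A} → {A} (+0)
site 2, node GX: G={C} ∪ X={A} → {A,C} (+1)
site 2, node BGX: B={C} ∩ GX={A,C} → {C} (+0)
site 2, node BGXY: BGX={C} ∪ Y={A} → {A,C} (+1)
site 2, node BGIXY: BGXY={A,C} ∩ I={A} → {A} (+0)
site 2, node BGITXY: BGIXY={A} ∩ T={A} → {A} (+0)
site 3, node GX: G={A} ∪ X={T} → {A,T} (+1)
site 3, node BGX: B={C} ∪ GX={A,T} → {A,C,T} (+1)
site 3, node BGXY: BGX={A,C,T} ∩ Y={C} → {C} (+0)
site 3, node BGIXY: BGXY={C} ∩ I={C} → {C} (+0)
site 3, node BGITXY: BGIXY={C} ∪ T={G} → {C,G} (+1)
per-site changes: [3, 2, 2, 3]; total = 10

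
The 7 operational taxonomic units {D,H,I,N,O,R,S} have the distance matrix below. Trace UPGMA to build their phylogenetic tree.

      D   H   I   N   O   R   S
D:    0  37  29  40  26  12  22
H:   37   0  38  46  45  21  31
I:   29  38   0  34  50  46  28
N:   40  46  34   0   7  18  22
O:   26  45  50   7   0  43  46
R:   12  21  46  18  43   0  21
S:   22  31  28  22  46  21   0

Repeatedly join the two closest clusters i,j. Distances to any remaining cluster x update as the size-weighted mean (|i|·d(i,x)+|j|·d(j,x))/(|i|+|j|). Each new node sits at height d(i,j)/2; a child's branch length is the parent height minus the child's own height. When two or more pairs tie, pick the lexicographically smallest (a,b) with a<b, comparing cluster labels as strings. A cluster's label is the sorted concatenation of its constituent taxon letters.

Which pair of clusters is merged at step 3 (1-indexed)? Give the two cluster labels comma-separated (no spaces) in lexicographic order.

iteration 1: select N,O (d=7); attach at lengths (7/2, 7/2); label the merged cluster NO
  updated: d(D,NO)=33, d(H,NO)=91/2, d(I,NO)=42, d(NO,R)=61/2, d(NO,S)=34
iteration 2: select D,R (d=12); attach at lengths (6, 6); label the merged cluster DR
  updated: d(DR,H)=29, d(DR,I)=75/2, d(DR,NO)=127/4, d(DR,S)=43/2
iteration 3: select DR,S (d=43/2); attach at lengths (19/4, 43/4); label the merged cluster DRS
  updated: d(DRS,H)=89/3, d(DRS,I)=103/3, d(DRS,NO)=65/2
iteration 4: select DRS,H (d=89/3); attach at lengths (49/12, 89/6); label the merged cluster DHRS
  updated: d(DHRS,I)=141/4, d(DHRS,NO)=143/4
iteration 5: select DHRS,I (d=141/4); attach at lengths (67/24, 141/8); label the merged cluster DHIRS
  updated: d(DHIRS,NO)=37
iteration 6: select DHIRS,NO (d=37); attach at lengths (7/8, 15); label the merged cluster DHINORS
final tree: (((((D:6,R:6):19/4,S:43/4):49/12,H:89/6):67/24,I:141/8):7/8,(N:7/2,O:7/2):15)
total length: 2153/24

DR,S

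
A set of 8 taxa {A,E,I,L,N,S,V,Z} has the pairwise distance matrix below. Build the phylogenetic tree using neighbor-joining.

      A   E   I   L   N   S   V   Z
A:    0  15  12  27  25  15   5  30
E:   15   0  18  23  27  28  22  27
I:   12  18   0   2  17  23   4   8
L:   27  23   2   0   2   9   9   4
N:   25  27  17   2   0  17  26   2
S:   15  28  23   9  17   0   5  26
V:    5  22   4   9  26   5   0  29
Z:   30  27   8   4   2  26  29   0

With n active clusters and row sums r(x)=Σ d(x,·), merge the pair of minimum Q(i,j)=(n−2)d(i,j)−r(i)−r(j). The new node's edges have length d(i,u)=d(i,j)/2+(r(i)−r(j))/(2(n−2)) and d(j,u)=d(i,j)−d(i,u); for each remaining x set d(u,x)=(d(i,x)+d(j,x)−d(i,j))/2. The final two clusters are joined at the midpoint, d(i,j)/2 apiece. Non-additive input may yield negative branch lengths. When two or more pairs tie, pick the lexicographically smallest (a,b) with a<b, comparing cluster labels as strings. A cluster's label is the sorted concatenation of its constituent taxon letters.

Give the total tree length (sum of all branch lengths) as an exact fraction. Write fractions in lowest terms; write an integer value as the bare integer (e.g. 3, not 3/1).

1367/32

1. join N+Z (d=2, Q=-230) ⇒ NZ; edges |N|=1/6, |Z|=11/6
  updated: d(A,NZ)=53/2, d(E,NZ)=26, d(I,NZ)=23/2, d(L,NZ)=2, d(NZ,S)=41/2, d(NZ,V)=53/2
2. join L+NZ (d=2, Q=-175) ⇒ LNZ; edges |L|=-31/10, |NZ|=51/10
  updated: d(A,LNZ)=103/4, d(E,LNZ)=47/2, d(I,LNZ)=23/4, d(LNZ,S)=55/4, d(LNZ,V)=67/4
3. join I+LNZ (d=23/4, Q=-501/4) ⇒ ILNZ; edges |I|=1/32, |LNZ|=183/32
  updated: d(A,ILNZ)=16, d(E,ILNZ)=143/8, d(ILNZ,S)=31/2, d(ILNZ,V)=15/2
4. join A+E (d=15, Q=-711/8) ⇒ AE; edges |A|=35/16, |E|=205/16
  updated: d(AE,ILNZ)=151/16, d(AE,S)=14, d(AE,V)=6
5. join AE+ILNZ (d=151/16, Q=-43) ⇒ AEILNZ; edges |AE|=127/32, |ILNZ|=175/32
  updated: d(AEILNZ,S)=321/32, d(AEILNZ,V)=65/32
6. join AEILNZ+S (d=321/32, Q=-273/16) ⇒ AEILNSZ; edges |AEILNZ|=113/32, |S|=13/2
  updated: d(AEILNSZ,V)=-3/2
7. join AEILNSZ+V (d=-3/2) ⇒ AEILNSVZ; edges |AEILNSZ|=-3/4, |V|=-3/4
final tree: ((((A:35/16,E:205/16):127/32,(I:1/32,(L:-31/10,(N:1/6,Z:11/6):51/10):183/32):175/32):113/32,S:13/2):-3/4,V:-3/4)
total length: 1367/32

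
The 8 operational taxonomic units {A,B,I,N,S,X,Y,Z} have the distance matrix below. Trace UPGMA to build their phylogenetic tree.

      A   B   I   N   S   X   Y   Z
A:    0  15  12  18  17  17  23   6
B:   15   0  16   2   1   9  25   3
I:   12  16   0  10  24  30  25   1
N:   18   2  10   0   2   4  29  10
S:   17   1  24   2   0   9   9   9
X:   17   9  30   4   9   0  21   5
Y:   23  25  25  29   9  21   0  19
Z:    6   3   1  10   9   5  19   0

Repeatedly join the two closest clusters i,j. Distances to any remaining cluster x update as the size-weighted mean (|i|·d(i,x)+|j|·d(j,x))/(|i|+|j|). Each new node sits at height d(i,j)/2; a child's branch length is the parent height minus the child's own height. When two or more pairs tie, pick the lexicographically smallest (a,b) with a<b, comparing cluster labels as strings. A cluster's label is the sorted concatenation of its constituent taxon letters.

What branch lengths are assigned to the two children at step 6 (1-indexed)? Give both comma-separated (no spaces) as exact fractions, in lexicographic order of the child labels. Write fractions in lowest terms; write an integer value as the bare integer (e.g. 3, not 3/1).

11/4,43/12

1. join B+S (d=1) ⇒ BS; edges |B|=1/2, |S|=1/2
  updated: d(A,BS)=16, d(BS,I)=20, d(BS,N)=2, d(BS,X)=9, d(BS,Y)=17, d(BS,Z)=6
2. join I+Z (d=1) ⇒ IZ; edges |I|=1/2, |Z|=1/2
  updated: d(A,IZ)=9, d(BS,IZ)=13, d(IZ,N)=10, d(IZ,X)=35/2, d(IZ,Y)=22
3. join BS+N (d=2) ⇒ BNS; edges |BS|=1/2, |N|=1
  updated: d(A,BNS)=50/3, d(BNS,IZ)=12, d(BNS,X)=22/3, d(BNS,Y)=21
4. join BNS+X (d=22/3) ⇒ BNSX; edges |BNS|=8/3, |X|=11/3
  updated: d(A,BNSX)=67/4, d(BNSX,IZ)=107/8, d(BNSX,Y)=21
5. join A+IZ (d=9) ⇒ AIZ; edges |A|=9/2, |IZ|=4
  updated: d(AIZ,BNSX)=29/2, d(AIZ,Y)=67/3
6. join AIZ+BNSX (d=29/2) ⇒ ABINSXZ; edges |AIZ|=11/4, |BNSX|=43/12
  updated: d(ABINSXZ,Y)=151/7
7. join ABINSXZ+Y (d=151/7) ⇒ ABINSXYZ; edges |ABINSXZ|=99/28, |Y|=151/14
final tree: (((A:9/2,(I:1/2,Z:1/2):4):11/4,(((B:1/2,S:1/2):1/2,N:1):8/3,X:11/3):43/12):99/28,Y:151/14)
total length: 3275/84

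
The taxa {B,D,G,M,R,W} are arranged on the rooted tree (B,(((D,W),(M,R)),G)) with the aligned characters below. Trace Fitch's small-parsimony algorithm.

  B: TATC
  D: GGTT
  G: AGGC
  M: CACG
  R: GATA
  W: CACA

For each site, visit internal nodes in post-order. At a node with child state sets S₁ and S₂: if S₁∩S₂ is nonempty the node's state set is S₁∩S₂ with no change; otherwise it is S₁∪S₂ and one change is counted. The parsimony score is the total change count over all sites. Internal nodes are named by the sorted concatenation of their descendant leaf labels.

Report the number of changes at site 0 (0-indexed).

4

[col 0] DW: children D:{G}, W:{C} ∪→ {C,G}; cost 1
[col 0] MR: children M:{C}, R:{G} ∪→ {C,G}; cost 1
[col 0] DMRW: children DW:{C,G}, MR:{C,G} ∩→ {C,G}; cost 0
[col 0] DGMRW: children DMRW:{C,G}, G:{A} ∪→ {A,C,G}; cost 1
[col 0] BDGMRW: children B:{T}, DGMRW:{A,C,G} ∪→ {A,C,G,T}; cost 1
[col 1] DW: children D:{G}, W:{A} ∪→ {A,G}; cost 1
[col 1] MR: children M:{A}, R:{A} ∩→ {A}; cost 0
[col 1] DMRW: children DW:{A,G}, MR:{A} ∩→ {A}; cost 0
[col 1] DGMRW: children DMRW:{A}, G:{G} ∪→ {A,G}; cost 1
[col 1] BDGMRW: children B:{A}, DGMRW:{A,G} ∩→ {A}; cost 0
[col 2] DW: children D:{T}, W:{C} ∪→ {C,T}; cost 1
[col 2] MR: children M:{C}, R:{T} ∪→ {C,T}; cost 1
[col 2] DMRW: children DW:{C,T}, MR:{C,T} ∩→ {C,T}; cost 0
[col 2] DGMRW: children DMRW:{C,T}, G:{G} ∪→ {C,G,T}; cost 1
[col 2] BDGMRW: children B:{T}, DGMRW:{C,G,T} ∩→ {T}; cost 0
[col 3] DW: children D:{T}, W:{A} ∪→ {A,T}; cost 1
[col 3] MR: children M:{G}, R:{A} ∪→ {A,G}; cost 1
[col 3] DMRW: children DW:{A,T}, MR:{A,G} ∩→ {A}; cost 0
[col 3] DGMRW: children DMRW:{A}, G:{C} ∪→ {A,C}; cost 1
[col 3] BDGMRW: children B:{C}, DGMRW:{A,C} ∩→ {C}; cost 0
per-site changes: [4, 2, 3, 3]; total = 12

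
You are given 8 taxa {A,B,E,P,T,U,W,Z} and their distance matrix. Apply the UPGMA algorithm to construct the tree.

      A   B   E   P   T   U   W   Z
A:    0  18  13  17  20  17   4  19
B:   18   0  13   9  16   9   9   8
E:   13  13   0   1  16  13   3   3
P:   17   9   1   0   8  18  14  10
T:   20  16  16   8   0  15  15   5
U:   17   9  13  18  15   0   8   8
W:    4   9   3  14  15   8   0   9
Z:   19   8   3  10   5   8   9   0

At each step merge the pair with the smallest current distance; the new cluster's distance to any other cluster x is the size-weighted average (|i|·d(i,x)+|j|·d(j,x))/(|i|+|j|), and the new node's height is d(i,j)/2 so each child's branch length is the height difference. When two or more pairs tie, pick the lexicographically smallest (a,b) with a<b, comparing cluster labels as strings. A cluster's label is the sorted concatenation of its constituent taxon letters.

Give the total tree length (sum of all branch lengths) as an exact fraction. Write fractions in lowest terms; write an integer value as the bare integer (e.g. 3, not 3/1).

271/8

step 1: merge (E,P) at d=1; branch lengths E→1/2, P→1/2; new cluster EP
  updated: d(A,EP)=15, d(B,EP)=11, d(EP,T)=12, d(EP,U)=31/2, d(EP,W)=17/2, d(EP,Z)=13/2
step 2: merge (A,W) at d=4; branch lengths A→2, W→2; new cluster AW
  updated: d(AW,B)=27/2, d(AW,EP)=47/4, d(AW,T)=35/2, d(AW,U)=25/2, d(AW,Z)=14
step 3: merge (T,Z) at d=5; branch lengths T→5/2, Z→5/2; new cluster TZ
  updated: d(AW,TZ)=63/4, d(B,TZ)=12, d(EP,TZ)=37/4, d(TZ,U)=23/2
step 4: merge (B,U) at d=9; branch lengths B→9/2, U→9/2; new cluster BU
  updated: d(AW,BU)=13, d(BU,EP)=53/4, d(BU,TZ)=47/4
step 5: merge (EP,TZ) at d=37/4; branch lengths EP→33/8, TZ→17/8; new cluster EPTZ
  updated: d(AW,EPTZ)=55/4, d(BU,EPTZ)=25/2
step 6: merge (BU,EPTZ) at d=25/2; branch lengths BU→7/4, EPTZ→13/8; new cluster BEPTUZ
  updated: d(AW,BEPTUZ)=27/2
step 7: merge (AW,BEPTUZ) at d=27/2; branch lengths AW→19/4, BEPTUZ→1/2; new cluster ABEPTUWZ
final tree: ((A:2,W:2):19/4,((B:9/2,U:9/2):7/4,((E:1/2,P:1/2):33/8,(T:5/2,Z:5/2):17/8):13/8):1/2)
total length: 271/8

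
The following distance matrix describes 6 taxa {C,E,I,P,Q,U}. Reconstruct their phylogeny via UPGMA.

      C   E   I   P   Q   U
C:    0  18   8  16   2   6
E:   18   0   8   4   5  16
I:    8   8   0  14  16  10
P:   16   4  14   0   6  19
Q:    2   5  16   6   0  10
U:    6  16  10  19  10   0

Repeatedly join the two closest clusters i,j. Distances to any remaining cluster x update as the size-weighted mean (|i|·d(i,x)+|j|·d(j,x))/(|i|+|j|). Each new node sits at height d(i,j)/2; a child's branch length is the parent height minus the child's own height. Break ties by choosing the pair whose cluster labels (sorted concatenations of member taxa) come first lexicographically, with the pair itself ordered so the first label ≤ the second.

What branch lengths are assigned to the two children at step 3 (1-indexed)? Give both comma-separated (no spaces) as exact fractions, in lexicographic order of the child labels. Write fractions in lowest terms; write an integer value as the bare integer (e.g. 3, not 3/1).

3,4

step 1: merge (C,Q) at d=2; branch lengths C→1, Q→1; new cluster CQ
  updated: d(CQ,E)=23/2, d(CQ,I)=12, d(CQ,P)=11, d(CQ,U)=8
step 2: merge (E,P) at d=4; branch lengths E→2, P→2; new cluster EP
  updated: d(CQ,EP)=45/4, d(EP,I)=11, d(EP,U)=35/2
step 3: merge (CQ,U) at d=8; branch lengths CQ→3, U→4; new cluster CQU
  updated: d(CQU,EP)=40/3, d(CQU,I)=34/3
step 4: merge (EP,I) at d=11; branch lengths EP→7/2, I→11/2; new cluster EIP
  updated: d(CQU,EIP)=38/3
step 5: merge (CQU,EIP) at d=38/3; branch lengths CQU→7/3, EIP→5/6; new cluster CEIPQU
final tree: (((C:1,Q:1):3,U:4):7/3,((E:2,P:2):7/2,I:11/2):5/6)
total length: 151/6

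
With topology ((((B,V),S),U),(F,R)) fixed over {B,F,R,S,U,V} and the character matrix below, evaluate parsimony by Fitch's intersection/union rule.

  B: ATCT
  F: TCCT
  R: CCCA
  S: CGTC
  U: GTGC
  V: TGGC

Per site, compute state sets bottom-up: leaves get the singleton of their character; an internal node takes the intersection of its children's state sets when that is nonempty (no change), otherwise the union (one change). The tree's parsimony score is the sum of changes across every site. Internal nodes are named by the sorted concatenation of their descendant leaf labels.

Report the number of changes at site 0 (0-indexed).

site 0, node BV: B={A} ∪ V={T} → {A,T} (+1)
site 0, node BSV: BV={A,T} ∪ S={C} → {A,C,T} (+1)
site 0, node BSUV: BSV={A,C,T} ∪ U={G} → {A,C,G,T} (+1)
site 0, node FR: F={T} ∪ R={C} → {C,T} (+1)
site 0, node BFRSUV: BSUV={A,C,G,T} ∩ FR={C,T} → {C,T} (+0)
site 1, node BV: B={T} ∪ V={G} → {G,T} (+1)
site 1, node BSV: BV={G,T} ∩ S={G} → {G} (+0)
site 1, node BSUV: BSV={G} ∪ U={T} → {G,T} (+1)
site 1, node FR: F={C} ∩ R={C} → {C} (+0)
site 1, node BFRSUV: BSUV={G,T} ∪ FR={C} → {C,G,T} (+1)
site 2, node BV: B={C} ∪ V={G} → {C,G} (+1)
site 2, node BSV: BV={C,G} ∪ S={T} → {C,G,T} (+1)
site 2, node BSUV: BSV={C,G,T} ∩ U={G} → {G} (+0)
site 2, node FR: F={C} ∩ R={C} → {C} (+0)
site 2, node BFRSUV: BSUV={G} ∪ FR={C} → {C,G} (+1)
site 3, node BV: B={T} ∪ V={C} → {C,T} (+1)
site 3, node BSV: BV={C,T} ∩ S={C} → {C} (+0)
site 3, node BSUV: BSV={C} ∩ U={C} → {C} (+0)
site 3, node FR: F={T} ∪ R={A} → {A,T} (+1)
site 3, node BFRSUV: BSUV={C} ∪ FR={A,T} → {A,C,T} (+1)
per-site changes: [4, 3, 3, 3]; total = 13

4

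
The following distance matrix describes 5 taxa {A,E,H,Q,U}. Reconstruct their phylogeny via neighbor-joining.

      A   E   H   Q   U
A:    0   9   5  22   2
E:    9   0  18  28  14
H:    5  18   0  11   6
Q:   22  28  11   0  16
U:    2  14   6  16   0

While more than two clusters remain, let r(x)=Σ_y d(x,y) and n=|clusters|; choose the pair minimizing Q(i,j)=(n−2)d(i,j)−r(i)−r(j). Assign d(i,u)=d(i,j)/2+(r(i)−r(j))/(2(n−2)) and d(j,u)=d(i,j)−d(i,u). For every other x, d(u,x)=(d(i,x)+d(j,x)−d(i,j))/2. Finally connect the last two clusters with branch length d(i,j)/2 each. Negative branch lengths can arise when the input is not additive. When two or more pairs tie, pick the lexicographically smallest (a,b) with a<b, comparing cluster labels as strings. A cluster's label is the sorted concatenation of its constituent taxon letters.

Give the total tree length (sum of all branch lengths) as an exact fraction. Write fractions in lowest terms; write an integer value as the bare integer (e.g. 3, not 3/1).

229/8

step 1: merge (H,Q) at d=11, Q=-84; branch lengths H→-2/3, Q→35/3; new cluster HQ
  updated: d(A,HQ)=8, d(E,HQ)=35/2, d(HQ,U)=11/2
step 2: merge (A,E) at d=9, Q=-83/2; branch lengths A→-7/8, E→79/8; new cluster AE
  updated: d(AE,HQ)=33/4, d(AE,U)=7/2
step 3: merge (AE,HQ) at d=33/4, Q=-69/4; branch lengths AE→25/8, HQ→41/8; new cluster AEHQ
  updated: d(AEHQ,U)=3/8
step 4: merge (AEHQ,U) at d=3/8; branch lengths AEHQ→3/16, U→3/16; new cluster AEHQU
final tree: (((A:-7/8,E:79/8):25/8,(H:-2/3,Q:35/3):41/8):3/16,U:3/16)
total length: 229/8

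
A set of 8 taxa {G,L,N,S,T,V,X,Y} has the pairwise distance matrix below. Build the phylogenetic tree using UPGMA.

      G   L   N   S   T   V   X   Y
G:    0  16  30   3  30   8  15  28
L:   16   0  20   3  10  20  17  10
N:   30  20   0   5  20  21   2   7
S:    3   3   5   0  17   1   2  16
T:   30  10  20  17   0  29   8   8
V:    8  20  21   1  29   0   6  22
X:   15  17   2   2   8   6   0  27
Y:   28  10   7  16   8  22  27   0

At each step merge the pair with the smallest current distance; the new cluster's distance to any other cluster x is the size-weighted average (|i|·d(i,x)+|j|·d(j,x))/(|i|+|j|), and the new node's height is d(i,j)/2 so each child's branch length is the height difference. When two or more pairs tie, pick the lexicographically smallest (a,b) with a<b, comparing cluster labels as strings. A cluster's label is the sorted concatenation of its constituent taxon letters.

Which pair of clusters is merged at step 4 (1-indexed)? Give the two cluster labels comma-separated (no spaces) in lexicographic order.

iteration 1: select S,V (d=1); attach at lengths (1/2, 1/2); label the merged cluster SV
  updated: d(G,SV)=11/2, d(L,SV)=23/2, d(N,SV)=13, d(SV,T)=23, d(SV,X)=4, d(SV,Y)=19
iteration 2: select N,X (d=2); attach at lengths (1, 1); label the merged cluster NX
  updated: d(G,NX)=45/2, d(L,NX)=37/2, d(NX,SV)=17/2, d(NX,T)=14, d(NX,Y)=17
iteration 3: select G,SV (d=11/2); attach at lengths (11/4, 9/4); label the merged cluster GSV
  updated: d(GSV,L)=13, d(GSV,NX)=79/6, d(GSV,T)=76/3, d(GSV,Y)=22
iteration 4: select T,Y (d=8); attach at lengths (4, 4); label the merged cluster TY
  updated: d(GSV,TY)=71/3, d(L,TY)=10, d(NX,TY)=31/2
iteration 5: select L,TY (d=10); attach at lengths (5, 1); label the merged cluster LTY
  updated: d(GSV,LTY)=181/9, d(LTY,NX)=33/2
iteration 6: select GSV,NX (d=79/6); attach at lengths (23/6, 67/12); label the merged cluster GNSVX
  updated: d(GNSVX,LTY)=56/3
iteration 7: select GNSVX,LTY (d=56/3); attach at lengths (11/4, 13/3); label the merged cluster GLNSTVXY
final tree: (((G:11/4,(S:1/2,V:1/2):9/4):23/6,(N:1,X:1):67/12):11/4,(L:5,(T:4,Y:4):1):13/3)
total length: 77/2

T,Y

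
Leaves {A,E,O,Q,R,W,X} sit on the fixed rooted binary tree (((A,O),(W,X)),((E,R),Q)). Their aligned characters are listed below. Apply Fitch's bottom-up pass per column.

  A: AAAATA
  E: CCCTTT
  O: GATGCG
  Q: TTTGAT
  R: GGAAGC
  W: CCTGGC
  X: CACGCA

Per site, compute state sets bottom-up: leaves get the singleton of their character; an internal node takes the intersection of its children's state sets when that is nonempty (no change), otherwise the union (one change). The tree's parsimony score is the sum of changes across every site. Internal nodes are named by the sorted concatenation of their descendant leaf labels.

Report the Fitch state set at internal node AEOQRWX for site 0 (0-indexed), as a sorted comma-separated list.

C,G

[col 0] AO: children A:{A}, O:{G} ∪→ {A,G}; cost 1
[col 0] WX: children W:{C}, X:{C} ∩→ {C}; cost 0
[col 0] AOWX: children AO:{A,G}, WX:{C} ∪→ {A,C,G}; cost 1
[col 0] ER: children E:{C}, R:{G} ∪→ {C,G}; cost 1
[col 0] EQR: children ER:{C,G}, Q:{T} ∪→ {C,G,T}; cost 1
[col 0] AEOQRWX: children AOWX:{A,C,G}, EQR:{C,G,T} ∩→ {C,G}; cost 0
[col 1] AO: children A:{A}, O:{A} ∩→ {A}; cost 0
[col 1] WX: children W:{C}, X:{A} ∪→ {A,C}; cost 1
[col 1] AOWX: children AO:{A}, WX:{A,C} ∩→ {A}; cost 0
[col 1] ER: children E:{C}, R:{G} ∪→ {C,G}; cost 1
[col 1] EQR: children ER:{C,G}, Q:{T} ∪→ {C,G,T}; cost 1
[col 1] AEOQRWX: children AOWX:{A}, EQR:{C,G,T} ∪→ {A,C,G,T}; cost 1
[col 2] AO: children A:{A}, O:{T} ∪→ {A,T}; cost 1
[col 2] WX: children W:{T}, X:{C} ∪→ {C,T}; cost 1
[col 2] AOWX: children AO:{A,T}, WX:{C,T} ∩→ {T}; cost 0
[col 2] ER: children E:{C}, R:{A} ∪→ {A,C}; cost 1
[col 2] EQR: children ER:{A,C}, Q:{T} ∪→ {A,C,T}; cost 1
[col 2] AEOQRWX: children AOWX:{T}, EQR:{A,C,T} ∩→ {T}; cost 0
[col 3] AO: children A:{A}, O:{G} ∪→ {A,G}; cost 1
[col 3] WX: children W:{G}, X:{G} ∩→ {G}; cost 0
[col 3] AOWX: children AO:{A,G}, WX:{G} ∩→ {G}; cost 0
[col 3] ER: children E:{T}, R:{A} ∪→ {A,T}; cost 1
[col 3] EQR: children ER:{A,T}, Q:{G} ∪→ {A,G,T}; cost 1
[col 3] AEOQRWX: children AOWX:{G}, EQR:{A,G,T} ∩→ {G}; cost 0
[col 4] AO: children A:{T}, O:{C} ∪→ {C,T}; cost 1
[col 4] WX: children W:{G}, X:{C} ∪→ {C,G}; cost 1
[col 4] AOWX: children AO:{C,T}, WX:{C,G} ∩→ {C}; cost 0
[col 4] ER: children E:{T}, R:{G} ∪→ {G,T}; cost 1
[col 4] EQR: children ER:{G,T}, Q:{A} ∪→ {A,G,T}; cost 1
[col 4] AEOQRWX: children AOWX:{C}, EQR:{A,G,T} ∪→ {A,C,G,T}; cost 1
[col 5] AO: children A:{A}, O:{G} ∪→ {A,G}; cost 1
[col 5] WX: children W:{C}, X:{A} ∪→ {A,C}; cost 1
[col 5] AOWX: children AO:{A,G}, WX:{A,C} ∩→ {A}; cost 0
[col 5] ER: children E:{T}, R:{C} ∪→ {C,T}; cost 1
[col 5] EQR: children ER:{C,T}, Q:{T} ∩→ {T}; cost 0
[col 5] AEOQRWX: children AOWX:{A}, EQR:{T} ∪→ {A,T}; cost 1
per-site changes: [4, 4, 4, 3, 5, 4]; total = 24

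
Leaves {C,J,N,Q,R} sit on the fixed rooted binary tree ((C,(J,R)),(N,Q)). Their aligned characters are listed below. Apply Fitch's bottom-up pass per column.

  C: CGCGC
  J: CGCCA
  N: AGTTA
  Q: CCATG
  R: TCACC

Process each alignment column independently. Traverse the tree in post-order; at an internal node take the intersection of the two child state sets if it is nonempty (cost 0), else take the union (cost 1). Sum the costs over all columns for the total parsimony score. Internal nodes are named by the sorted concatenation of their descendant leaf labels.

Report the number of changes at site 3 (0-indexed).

2

site 0, node JR: J={C} ∪ R={T} → {C,T} (+1)
site 0, node CJR: C={C} ∩ JR={C,T} → {C} (+0)
site 0, node NQ: N={A} ∪ Q={C} → {A,C} (+1)
site 0, node CJNQR: CJR={C} ∩ NQ={A,C} → {C} (+0)
site 1, node JR: J={G} ∪ R={C} → {C,G} (+1)
site 1, node CJR: C={G} ∩ JR={C,G} → {G} (+0)
site 1, node NQ: N={G} ∪ Q={C} → {C,G} (+1)
site 1, node CJNQR: CJR={G} ∩ NQ={C,G} → {G} (+0)
site 2, node JR: J={C} ∪ R={A} → {A,C} (+1)
site 2, node CJR: C={C} ∩ JR={A,C} → {C} (+0)
site 2, node NQ: N={T} ∪ Q={A} → {A,T} (+1)
site 2, node CJNQR: CJR={C} ∪ NQ={A,T} → {A,C,T} (+1)
site 3, node JR: J={C} ∩ R={C} → {C} (+0)
site 3, node CJR: C={G} ∪ JR={C} → {C,G} (+1)
site 3, node NQ: N={T} ∩ Q={T} → {T} (+0)
site 3, node CJNQR: CJR={C,G} ∪ NQ={T} → {C,G,T} (+1)
site 4, node JR: J={A} ∪ R={C} → {A,C} (+1)
site 4, node CJR: C={C} ∩ JR={A,C} → {C} (+0)
site 4, node NQ: N={A} ∪ Q={G} → {A,G} (+1)
site 4, node CJNQR: CJR={C} ∪ NQ={A,G} → {A,C,G} (+1)
per-site changes: [2, 2, 3, 2, 3]; total = 12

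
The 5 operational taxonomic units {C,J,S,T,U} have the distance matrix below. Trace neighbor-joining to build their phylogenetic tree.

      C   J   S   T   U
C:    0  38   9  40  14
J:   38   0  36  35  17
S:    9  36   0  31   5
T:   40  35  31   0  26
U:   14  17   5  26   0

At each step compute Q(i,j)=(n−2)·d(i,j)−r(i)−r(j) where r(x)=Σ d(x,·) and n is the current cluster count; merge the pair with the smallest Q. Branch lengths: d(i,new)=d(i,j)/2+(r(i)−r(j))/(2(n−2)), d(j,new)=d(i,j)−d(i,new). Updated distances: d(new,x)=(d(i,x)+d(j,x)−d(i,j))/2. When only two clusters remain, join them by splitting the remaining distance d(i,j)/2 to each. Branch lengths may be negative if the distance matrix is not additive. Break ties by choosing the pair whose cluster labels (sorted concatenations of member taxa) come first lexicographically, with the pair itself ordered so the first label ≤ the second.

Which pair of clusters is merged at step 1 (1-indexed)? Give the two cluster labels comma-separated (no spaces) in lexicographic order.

step 1: merge (C,S) at d=9, Q=-155; branch lengths C→47/6, S→7/6; new cluster CS
  updated: d(CS,J)=65/2, d(CS,T)=31, d(CS,U)=5
step 2: merge (CS,U) at d=5, Q=-213/2; branch lengths CS→61/8, U→-21/8; new cluster CSU
  updated: d(CSU,J)=89/4, d(CSU,T)=26
step 3: merge (CSU,J) at d=89/4, Q=-333/4; branch lengths CSU→53/8, J→125/8; new cluster CJSU
  updated: d(CJSU,T)=155/8
step 4: merge (CJSU,T) at d=155/8; branch lengths CJSU→155/16, T→155/16; new cluster CJSTU
final tree: ((((C:47/6,S:7/6):61/8,U:-21/8):53/8,J:125/8):155/16,T:155/16)
total length: 445/8

C,S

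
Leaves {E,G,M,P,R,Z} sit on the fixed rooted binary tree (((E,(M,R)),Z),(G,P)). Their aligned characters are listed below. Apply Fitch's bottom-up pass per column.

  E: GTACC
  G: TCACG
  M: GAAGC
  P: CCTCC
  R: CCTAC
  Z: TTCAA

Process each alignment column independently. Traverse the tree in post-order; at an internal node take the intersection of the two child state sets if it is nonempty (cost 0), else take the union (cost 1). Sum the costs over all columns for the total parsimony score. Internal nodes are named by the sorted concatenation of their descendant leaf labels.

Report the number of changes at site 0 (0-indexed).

3

site 0, node MR: M={G} ∪ R={C} → {C,G} (+1)
site 0, node EMR: E={G} ∩ MR={C,G} → {G} (+0)
site 0, node EMRZ: EMR={G} ∪ Z={T} → {G,T} (+1)
site 0, node GP: G={T} ∪ P={C} → {C,T} (+1)
site 0, node EGMPRZ: EMRZ={G,T} ∩ GP={C,T} → {T} (+0)
site 1, node MR: M={A} ∪ R={C} → {A,C} (+1)
site 1, node EMR: E={T} ∪ MR={A,C} → {A,C,T} (+1)
site 1, node EMRZ: EMR={A,C,T} ∩ Z={T} → {T} (+0)
site 1, node GP: G={C} ∩ P={C} → {C} (+0)
site 1, node EGMPRZ: EMRZ={T} ∪ GP={C} → {C,T} (+1)
site 2, node MR: M={A} ∪ R={T} → {A,T} (+1)
site 2, node EMR: E={A} ∩ MR={A,T} → {A} (+0)
site 2, node EMRZ: EMR={A} ∪ Z={C} → {A,C} (+1)
site 2, node GP: G={A} ∪ P={T} → {A,T} (+1)
site 2, node EGMPRZ: EMRZ={A,C} ∩ GP={A,T} → {A} (+0)
site 3, node MR: M={G} ∪ R={A} → {A,G} (+1)
site 3, node EMR: E={C} ∪ MR={A,G} → {A,C,G} (+1)
site 3, node EMRZ: EMR={A,C,G} ∩ Z={A} → {A} (+0)
site 3, node GP: G={C} ∩ P={C} → {C} (+0)
site 3, node EGMPRZ: EMRZ={A} ∪ GP={C} → {A,C} (+1)
site 4, node MR: M={C} ∩ R={C} → {C} (+0)
site 4, node EMR: E={C} ∩ MR={C} → {C} (+0)
site 4, node EMRZ: EMR={C} ∪ Z={A} → {A,C} (+1)
site 4, node GP: G={G} ∪ P={C} → {C,G} (+1)
site 4, node EGMPRZ: EMRZ={A,C} ∩ GP={C,G} → {C} (+0)
per-site changes: [3, 3, 3, 3, 2]; total = 14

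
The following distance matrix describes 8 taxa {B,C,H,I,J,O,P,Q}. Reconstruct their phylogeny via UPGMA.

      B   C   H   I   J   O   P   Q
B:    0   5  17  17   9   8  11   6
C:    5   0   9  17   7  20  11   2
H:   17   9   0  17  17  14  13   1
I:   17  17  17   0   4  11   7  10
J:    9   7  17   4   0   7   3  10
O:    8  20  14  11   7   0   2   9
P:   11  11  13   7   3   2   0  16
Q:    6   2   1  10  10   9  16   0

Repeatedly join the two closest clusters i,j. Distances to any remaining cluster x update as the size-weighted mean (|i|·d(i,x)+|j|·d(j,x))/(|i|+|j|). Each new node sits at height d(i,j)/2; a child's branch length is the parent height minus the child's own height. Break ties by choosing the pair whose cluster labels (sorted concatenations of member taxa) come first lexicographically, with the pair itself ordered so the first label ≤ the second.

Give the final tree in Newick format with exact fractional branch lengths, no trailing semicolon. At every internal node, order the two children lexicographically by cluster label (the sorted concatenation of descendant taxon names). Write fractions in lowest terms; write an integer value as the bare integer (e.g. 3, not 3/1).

step 1: merge (H,Q) at d=1; branch lengths H→1/2, Q→1/2; new cluster HQ
  updated: d(B,HQ)=23/2, d(C,HQ)=11/2, d(HQ,I)=27/2, d(HQ,J)=27/2, d(HQ,O)=23/2, d(HQ,P)=29/2
step 2: merge (O,P) at d=2; branch lengths O→1, P→1; new cluster OP
  updated: d(B,OP)=19/2, d(C,OP)=31/2, d(HQ,OP)=13, d(I,OP)=9, d(J,OP)=5
step 3: merge (I,J) at d=4; branch lengths I→2, J→2; new cluster IJ
  updated: d(B,IJ)=13, d(C,IJ)=12, d(HQ,IJ)=27/2, d(IJ,OP)=7
step 4: merge (B,C) at d=5; branch lengths B→5/2, C→5/2; new cluster BC
  updated: d(BC,HQ)=17/2, d(BC,IJ)=25/2, d(BC,OP)=25/2
step 5: merge (IJ,OP) at d=7; branch lengths IJ→3/2, OP→5/2; new cluster IJOP
  updated: d(BC,IJOP)=25/2, d(HQ,IJOP)=53/4
step 6: merge (BC,HQ) at d=17/2; branch lengths BC→7/4, HQ→15/4; new cluster BCHQ
  updated: d(BCHQ,IJOP)=103/8
step 7: merge (BCHQ,IJOP) at d=103/8; branch lengths BCHQ→35/16, IJOP→47/16; new cluster BCHIJOPQ
final tree: (((B:5/2,C:5/2):7/4,(H:1/2,Q:1/2):15/4):35/16,((I:2,J:2):3/2,(O:1,P:1):5/2):47/16)
total length: 213/8

(((B:5/2,C:5/2):7/4,(H:1/2,Q:1/2):15/4):35/16,((I:2,J:2):3/2,(O:1,P:1):5/2):47/16)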